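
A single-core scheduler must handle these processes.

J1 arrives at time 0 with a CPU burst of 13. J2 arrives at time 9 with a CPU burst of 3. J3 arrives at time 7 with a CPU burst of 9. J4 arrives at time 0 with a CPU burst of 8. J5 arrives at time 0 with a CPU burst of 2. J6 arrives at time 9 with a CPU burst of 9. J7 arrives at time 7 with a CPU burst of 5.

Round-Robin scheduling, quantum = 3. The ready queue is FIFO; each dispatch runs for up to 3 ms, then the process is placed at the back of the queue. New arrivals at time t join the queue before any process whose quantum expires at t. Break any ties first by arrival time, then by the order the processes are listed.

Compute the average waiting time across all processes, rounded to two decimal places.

22.71

Timeline: | J1 0-3 | J4 3-6 | J5 6-8 | J1 8-11 | J4 11-14 | J3 14-17 | J7 17-20 | J2 20-23 | J6 23-26 | J1 26-29 | J4 29-31 | J3 31-34 | J7 34-36 | J6 36-39 | J1 39-42 | J3 42-45 | J6 45-48 | J1 48-49 |
Completion: J1=49  J2=23  J3=45  J4=31  J5=8  J6=48  J7=36
Waiting times: J1=36, J2=11, J3=29, J4=23, J5=6, J6=30, J7=24
Average waiting = (36+11+29+23+6+30+24) / 7 = 159/7 = 22.71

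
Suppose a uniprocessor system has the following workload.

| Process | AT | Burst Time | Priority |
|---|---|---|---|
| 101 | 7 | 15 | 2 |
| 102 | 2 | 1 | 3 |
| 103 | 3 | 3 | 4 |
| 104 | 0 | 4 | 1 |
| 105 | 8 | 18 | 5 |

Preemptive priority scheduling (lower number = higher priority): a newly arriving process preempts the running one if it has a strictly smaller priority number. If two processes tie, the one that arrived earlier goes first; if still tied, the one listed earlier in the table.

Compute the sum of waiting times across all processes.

34

Timeline: | 104 0-4 | 102 4-5 | 103 5-7 | 101 7-22 | 103 22-23 | 105 23-41 |
Completion: 101=22  102=5  103=23  104=4  105=41
Turnaround (C−A): 101=15  102=3  103=20  104=4  105=33
Waiting = turnaround − burst: 101=0, 102=2, 103=17, 104=0, 105=15
Total waiting = 0 + 2 + 17 + 0 + 15 = 34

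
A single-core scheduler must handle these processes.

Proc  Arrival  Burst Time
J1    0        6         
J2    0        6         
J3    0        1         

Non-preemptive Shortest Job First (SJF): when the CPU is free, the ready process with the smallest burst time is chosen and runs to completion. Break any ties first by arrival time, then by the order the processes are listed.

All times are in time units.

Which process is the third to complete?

Timeline: | J3 0-1 | J1 1-7 | J2 7-13 |
Completion: J1=7  J2=13  J3=1
Turnaround (C−A): J1=7  J2=13  J3=1
Finish order: J3 → J1 → J2

J2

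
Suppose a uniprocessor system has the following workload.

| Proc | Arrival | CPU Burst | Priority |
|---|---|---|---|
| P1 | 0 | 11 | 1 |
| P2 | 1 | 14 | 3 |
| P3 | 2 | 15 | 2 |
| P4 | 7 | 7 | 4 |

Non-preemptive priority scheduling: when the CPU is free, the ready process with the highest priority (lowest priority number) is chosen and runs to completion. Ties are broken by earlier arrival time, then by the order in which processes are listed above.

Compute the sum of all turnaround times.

Schedule: | P1 0-11 | P3 11-26 | P2 26-40 | P4 40-47 |
Completion: P1=11  P2=40  P3=26  P4=47
Turnaround = completion − arrival: P1=11, P2=39, P3=24, P4=40
Total turnaround = 11 + 39 + 24 + 40 = 114

114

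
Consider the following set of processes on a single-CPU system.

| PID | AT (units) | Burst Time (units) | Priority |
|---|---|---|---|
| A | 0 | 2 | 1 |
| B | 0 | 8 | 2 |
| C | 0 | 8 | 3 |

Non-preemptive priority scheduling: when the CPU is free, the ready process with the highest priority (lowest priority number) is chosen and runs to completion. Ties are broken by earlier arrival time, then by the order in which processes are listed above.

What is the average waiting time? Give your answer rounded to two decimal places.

4.00

Schedule: | A 0-2 | B 2-10 | C 10-18 |
Completion: A=2  B=10  C=18
Turnaround (C−A): A=2  B=10  C=18
Waiting times: A=0, B=2, C=10
Average waiting = (0+2+10) / 3 = 12/3 = 4.00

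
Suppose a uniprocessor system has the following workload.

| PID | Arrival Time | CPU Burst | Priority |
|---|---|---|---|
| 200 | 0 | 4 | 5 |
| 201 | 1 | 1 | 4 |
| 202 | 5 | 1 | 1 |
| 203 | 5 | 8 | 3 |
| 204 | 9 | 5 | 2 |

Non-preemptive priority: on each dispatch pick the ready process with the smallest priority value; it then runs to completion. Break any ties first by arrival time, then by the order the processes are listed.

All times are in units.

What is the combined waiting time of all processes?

Timeline: | 200 0-4 | 201 4-5 | 202 5-6 | 203 6-14 | 204 14-19 |
Completion: 200=4  201=5  202=6  203=14  204=19
Waiting = turnaround − burst: 200=0, 201=3, 202=0, 203=1, 204=5
Total waiting = 0 + 3 + 0 + 1 + 5 = 9

9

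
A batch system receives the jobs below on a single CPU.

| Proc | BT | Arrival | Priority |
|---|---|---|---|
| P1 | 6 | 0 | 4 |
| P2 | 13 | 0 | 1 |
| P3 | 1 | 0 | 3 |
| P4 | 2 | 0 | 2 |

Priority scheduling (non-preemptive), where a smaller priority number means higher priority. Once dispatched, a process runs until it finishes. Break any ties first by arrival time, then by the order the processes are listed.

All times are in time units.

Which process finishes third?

Gantt: | P2 0-13 | P4 13-15 | P3 15-16 | P1 16-22 |
Completion: P1=22  P2=13  P3=16  P4=15
Turnaround (C−A): P1=22  P2=13  P3=16  P4=15
Finish order: P2 → P4 → P3 → P1

P3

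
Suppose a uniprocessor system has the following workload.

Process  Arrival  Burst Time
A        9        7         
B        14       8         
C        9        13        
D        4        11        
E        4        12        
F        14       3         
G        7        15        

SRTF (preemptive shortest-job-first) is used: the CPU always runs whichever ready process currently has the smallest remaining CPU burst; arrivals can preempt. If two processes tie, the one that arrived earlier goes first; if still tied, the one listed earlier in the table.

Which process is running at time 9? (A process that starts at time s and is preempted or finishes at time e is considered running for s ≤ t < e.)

Schedule: | idle 0-4 | D 4-15 | F 15-18 | A 18-25 | B 25-33 | E 33-45 | C 45-58 | G 58-73 |
Completion: A=25  B=33  C=58  D=15  E=45  F=18  G=73

D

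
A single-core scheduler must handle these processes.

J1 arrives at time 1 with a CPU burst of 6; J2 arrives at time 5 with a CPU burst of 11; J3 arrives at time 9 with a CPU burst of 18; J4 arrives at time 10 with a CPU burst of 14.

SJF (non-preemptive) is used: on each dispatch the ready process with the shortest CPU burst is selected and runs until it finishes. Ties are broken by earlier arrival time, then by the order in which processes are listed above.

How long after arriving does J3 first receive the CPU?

23

Gantt: | idle 0-1 | J1 1-7 | J2 7-18 | J4 18-32 | J3 32-50 |
Completion: J1=7  J2=18  J3=50  J4=32
Turnaround (C−A): J1=6  J2=13  J3=41  J4=22
Response(J3) = first start − arrival = 32 − 9 = 23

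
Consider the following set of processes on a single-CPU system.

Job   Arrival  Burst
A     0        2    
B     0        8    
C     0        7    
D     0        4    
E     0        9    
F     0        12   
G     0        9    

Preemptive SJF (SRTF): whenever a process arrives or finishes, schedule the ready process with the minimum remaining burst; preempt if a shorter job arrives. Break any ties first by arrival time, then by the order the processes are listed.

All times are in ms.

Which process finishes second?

Timeline: | A 0-2 | D 2-6 | C 6-13 | B 13-21 | E 21-30 | G 30-39 | F 39-51 |
Completion: A=2  B=21  C=13  D=6  E=30  F=51  G=39
Turnaround (C−A): A=2  B=21  C=13  D=6  E=30  F=51  G=39
Finish order: A → D → C → B → E → G → F

D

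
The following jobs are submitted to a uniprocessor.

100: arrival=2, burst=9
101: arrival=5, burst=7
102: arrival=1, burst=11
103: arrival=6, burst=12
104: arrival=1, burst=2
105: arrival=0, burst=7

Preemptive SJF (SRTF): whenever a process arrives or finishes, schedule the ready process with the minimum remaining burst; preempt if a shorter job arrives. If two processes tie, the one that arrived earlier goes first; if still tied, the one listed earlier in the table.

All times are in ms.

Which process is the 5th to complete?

102

Schedule: | 105 0-1 | 104 1-3 | 105 3-9 | 101 9-16 | 100 16-25 | 102 25-36 | 103 36-48 |
Completion: 100=25  101=16  102=36  103=48  104=3  105=9
Turnaround (C−A): 100=23  101=11  102=35  103=42  104=2  105=9
Finish order: 104 → 105 → 101 → 100 → 102 → 103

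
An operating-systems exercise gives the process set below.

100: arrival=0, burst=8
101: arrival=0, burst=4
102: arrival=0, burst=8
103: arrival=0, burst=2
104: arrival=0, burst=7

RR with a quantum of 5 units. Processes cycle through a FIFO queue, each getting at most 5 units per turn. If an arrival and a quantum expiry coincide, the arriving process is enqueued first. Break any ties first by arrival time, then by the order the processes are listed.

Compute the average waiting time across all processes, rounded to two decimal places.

15.20

Gantt: | 100 0-5 | 101 5-9 | 102 9-14 | 103 14-16 | 104 16-21 | 100 21-24 | 102 24-27 | 104 27-29 |
Completion: 100=24  101=9  102=27  103=16  104=29
Waiting times: 100=16, 101=5, 102=19, 103=14, 104=22
Average waiting = (16+5+19+14+22) / 5 = 76/5 = 15.20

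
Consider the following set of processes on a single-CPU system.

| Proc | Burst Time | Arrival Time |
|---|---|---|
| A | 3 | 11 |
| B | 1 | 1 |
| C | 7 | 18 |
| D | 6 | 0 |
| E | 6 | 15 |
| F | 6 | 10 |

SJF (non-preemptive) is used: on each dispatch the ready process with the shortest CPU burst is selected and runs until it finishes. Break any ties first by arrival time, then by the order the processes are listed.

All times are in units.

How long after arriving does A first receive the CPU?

5

Timeline: | D 0-6 | B 6-7 | idle 7-10 | F 10-16 | A 16-19 | E 19-25 | C 25-32 |
Completion: A=19  B=7  C=32  D=6  E=25  F=16
Response(A) = first start − arrival = 16 − 11 = 5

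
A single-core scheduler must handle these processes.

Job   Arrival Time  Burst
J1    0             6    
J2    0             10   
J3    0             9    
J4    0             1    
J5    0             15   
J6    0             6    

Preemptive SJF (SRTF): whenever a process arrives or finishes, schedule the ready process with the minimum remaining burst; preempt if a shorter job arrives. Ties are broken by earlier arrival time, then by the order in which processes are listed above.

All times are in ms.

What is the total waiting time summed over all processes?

Schedule: | J4 0-1 | J1 1-7 | J6 7-13 | J3 13-22 | J2 22-32 | J5 32-47 |
Completion: J1=7  J2=32  J3=22  J4=1  J5=47  J6=13
Waiting = turnaround − burst: J1=1, J2=22, J3=13, J4=0, J5=32, J6=7
Total waiting = 1 + 22 + 13 + 0 + 32 + 7 = 75

75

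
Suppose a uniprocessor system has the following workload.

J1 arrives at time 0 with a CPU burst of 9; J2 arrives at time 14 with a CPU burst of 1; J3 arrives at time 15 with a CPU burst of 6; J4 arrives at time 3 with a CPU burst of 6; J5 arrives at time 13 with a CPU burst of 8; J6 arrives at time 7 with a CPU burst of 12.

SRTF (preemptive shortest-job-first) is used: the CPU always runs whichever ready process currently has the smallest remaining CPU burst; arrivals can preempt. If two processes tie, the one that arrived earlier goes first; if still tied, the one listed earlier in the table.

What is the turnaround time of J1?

Gantt: | J1 0-9 | J4 9-15 | J2 15-16 | J3 16-22 | J5 22-30 | J6 30-42 |
Completion: J1=9  J2=16  J3=22  J4=15  J5=30  J6=42
Turnaround (C−A): J1=9  J2=2  J3=7  J4=12  J5=17  J6=35
Turnaround(J1) = completion − arrival = 9 − 0 = 9

9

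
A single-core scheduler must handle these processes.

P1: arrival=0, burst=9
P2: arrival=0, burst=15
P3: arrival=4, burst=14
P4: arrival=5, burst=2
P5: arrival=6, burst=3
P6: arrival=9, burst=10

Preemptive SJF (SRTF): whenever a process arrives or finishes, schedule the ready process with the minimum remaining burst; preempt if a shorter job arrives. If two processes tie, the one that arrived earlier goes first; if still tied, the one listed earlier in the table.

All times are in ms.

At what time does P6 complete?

24

Gantt: | P1 0-5 | P4 5-7 | P5 7-10 | P1 10-14 | P6 14-24 | P3 24-38 | P2 38-53 |
Completion: P1=14  P2=53  P3=38  P4=7  P5=10  P6=24
Turnaround (C−A): P1=14  P2=53  P3=34  P4=2  P5=4  P6=15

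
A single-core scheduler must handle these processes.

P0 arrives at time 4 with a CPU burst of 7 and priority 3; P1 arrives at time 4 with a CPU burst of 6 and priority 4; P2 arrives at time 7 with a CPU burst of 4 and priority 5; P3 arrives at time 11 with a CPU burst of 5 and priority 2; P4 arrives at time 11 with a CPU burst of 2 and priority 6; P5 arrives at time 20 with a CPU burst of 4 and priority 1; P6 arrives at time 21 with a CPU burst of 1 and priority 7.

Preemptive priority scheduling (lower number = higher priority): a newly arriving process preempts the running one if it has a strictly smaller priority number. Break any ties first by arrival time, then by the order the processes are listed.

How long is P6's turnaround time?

Gantt: | idle 0-4 | P0 4-11 | P3 11-16 | P1 16-20 | P5 20-24 | P1 24-26 | P2 26-30 | P4 30-32 | P6 32-33 |
Completion: P0=11  P1=26  P2=30  P3=16  P4=32  P5=24  P6=33
Turnaround (C−A): P0=7  P1=22  P2=23  P3=5  P4=21  P5=4  P6=12
Turnaround(P6) = completion − arrival = 33 − 21 = 12

12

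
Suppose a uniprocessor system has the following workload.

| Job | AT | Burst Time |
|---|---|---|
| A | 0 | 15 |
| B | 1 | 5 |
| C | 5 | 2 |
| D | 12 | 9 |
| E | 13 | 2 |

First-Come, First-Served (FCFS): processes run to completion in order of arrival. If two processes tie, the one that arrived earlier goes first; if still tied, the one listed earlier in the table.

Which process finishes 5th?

Gantt: | A 0-15 | B 15-20 | C 20-22 | D 22-31 | E 31-33 |
Completion: A=15  B=20  C=22  D=31  E=33
Turnaround (C−A): A=15  B=19  C=17  D=19  E=20
Finish order: A → B → C → D → E

E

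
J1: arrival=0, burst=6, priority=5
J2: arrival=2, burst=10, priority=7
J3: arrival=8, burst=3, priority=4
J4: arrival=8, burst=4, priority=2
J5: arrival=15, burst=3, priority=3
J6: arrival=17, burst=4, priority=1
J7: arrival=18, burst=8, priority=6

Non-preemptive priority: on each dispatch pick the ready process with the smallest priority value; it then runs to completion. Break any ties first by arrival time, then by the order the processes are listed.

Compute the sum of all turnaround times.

93

Timeline: | J1 0-6 | J2 6-16 | J4 16-20 | J6 20-24 | J5 24-27 | J3 27-30 | J7 30-38 |
Completion: J1=6  J2=16  J3=30  J4=20  J5=27  J6=24  J7=38
Turnaround (C−A): J1=6  J2=14  J3=22  J4=12  J5=12  J6=7  J7=20
Turnaround = completion − arrival: J1=6, J2=14, J3=22, J4=12, J5=12, J6=7, J7=20
Total turnaround = 6 + 14 + 22 + 12 + 12 + 7 + 20 = 93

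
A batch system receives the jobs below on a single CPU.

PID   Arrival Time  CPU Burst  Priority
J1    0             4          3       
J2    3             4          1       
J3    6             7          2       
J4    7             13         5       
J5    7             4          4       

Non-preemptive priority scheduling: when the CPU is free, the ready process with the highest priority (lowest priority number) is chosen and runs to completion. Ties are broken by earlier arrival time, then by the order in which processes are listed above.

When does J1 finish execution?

Gantt: | J1 0-4 | J2 4-8 | J3 8-15 | J5 15-19 | J4 19-32 |
Completion: J1=4  J2=8  J3=15  J4=32  J5=19
Turnaround (C−A): J1=4  J2=5  J3=9  J4=25  J5=12

4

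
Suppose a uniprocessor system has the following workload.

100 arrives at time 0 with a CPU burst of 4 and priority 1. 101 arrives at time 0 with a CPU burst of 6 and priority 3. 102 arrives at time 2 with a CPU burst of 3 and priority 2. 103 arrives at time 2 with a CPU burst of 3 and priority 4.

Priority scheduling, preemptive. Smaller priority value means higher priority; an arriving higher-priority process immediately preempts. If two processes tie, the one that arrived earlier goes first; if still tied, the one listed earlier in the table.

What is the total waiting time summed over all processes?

Schedule: | 100 0-4 | 102 4-7 | 101 7-13 | 103 13-16 |
Completion: 100=4  101=13  102=7  103=16
Waiting = turnaround − burst: 100=0, 101=7, 102=2, 103=11
Total waiting = 0 + 7 + 2 + 11 = 20

20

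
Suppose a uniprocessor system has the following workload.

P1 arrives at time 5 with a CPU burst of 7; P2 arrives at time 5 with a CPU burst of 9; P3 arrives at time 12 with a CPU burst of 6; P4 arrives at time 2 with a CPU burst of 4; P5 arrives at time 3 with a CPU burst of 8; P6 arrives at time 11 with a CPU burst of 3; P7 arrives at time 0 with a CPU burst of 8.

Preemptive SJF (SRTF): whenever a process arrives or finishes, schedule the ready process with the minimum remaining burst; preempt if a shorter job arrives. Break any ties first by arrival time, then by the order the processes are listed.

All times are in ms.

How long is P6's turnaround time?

Schedule: | P7 0-2 | P4 2-6 | P7 6-12 | P6 12-15 | P3 15-21 | P1 21-28 | P5 28-36 | P2 36-45 |
Completion: P1=28  P2=45  P3=21  P4=6  P5=36  P6=15  P7=12
Turnaround(P6) = completion − arrival = 15 − 11 = 4

4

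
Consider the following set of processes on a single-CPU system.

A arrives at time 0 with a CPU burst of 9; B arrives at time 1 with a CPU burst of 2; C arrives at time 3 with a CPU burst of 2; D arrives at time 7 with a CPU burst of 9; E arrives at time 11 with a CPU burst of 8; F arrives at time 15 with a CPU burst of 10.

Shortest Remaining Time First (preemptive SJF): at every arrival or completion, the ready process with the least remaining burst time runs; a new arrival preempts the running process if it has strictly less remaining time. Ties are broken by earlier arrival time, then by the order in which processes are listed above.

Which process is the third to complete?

Timeline: | A 0-1 | B 1-3 | C 3-5 | A 5-13 | E 13-21 | D 21-30 | F 30-40 |
Completion: A=13  B=3  C=5  D=30  E=21  F=40
Finish order: B → C → A → E → D → F

A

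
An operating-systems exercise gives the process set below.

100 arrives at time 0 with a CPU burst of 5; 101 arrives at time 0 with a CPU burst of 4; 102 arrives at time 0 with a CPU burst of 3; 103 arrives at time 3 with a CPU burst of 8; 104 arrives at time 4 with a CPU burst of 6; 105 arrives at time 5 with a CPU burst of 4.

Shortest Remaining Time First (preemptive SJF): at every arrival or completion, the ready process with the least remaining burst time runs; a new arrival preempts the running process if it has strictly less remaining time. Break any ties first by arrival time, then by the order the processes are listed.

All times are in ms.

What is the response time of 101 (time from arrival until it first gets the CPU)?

Schedule: | 102 0-3 | 101 3-7 | 105 7-11 | 100 11-16 | 104 16-22 | 103 22-30 |
Completion: 100=16  101=7  102=3  103=30  104=22  105=11
Turnaround (C−A): 100=16  101=7  102=3  103=27  104=18  105=6
Response(101) = first start − arrival = 3 − 0 = 3

3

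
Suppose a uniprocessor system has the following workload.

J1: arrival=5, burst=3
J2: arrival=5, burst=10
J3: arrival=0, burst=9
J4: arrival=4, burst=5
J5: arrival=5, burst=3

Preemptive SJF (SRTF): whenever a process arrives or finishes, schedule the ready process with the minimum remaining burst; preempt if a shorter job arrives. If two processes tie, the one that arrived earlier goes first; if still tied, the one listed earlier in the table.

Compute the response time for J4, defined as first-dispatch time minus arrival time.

11

Timeline: | J3 0-5 | J1 5-8 | J5 8-11 | J3 11-15 | J4 15-20 | J2 20-30 |
Completion: J1=8  J2=30  J3=15  J4=20  J5=11
Response(J4) = first start − arrival = 15 − 4 = 11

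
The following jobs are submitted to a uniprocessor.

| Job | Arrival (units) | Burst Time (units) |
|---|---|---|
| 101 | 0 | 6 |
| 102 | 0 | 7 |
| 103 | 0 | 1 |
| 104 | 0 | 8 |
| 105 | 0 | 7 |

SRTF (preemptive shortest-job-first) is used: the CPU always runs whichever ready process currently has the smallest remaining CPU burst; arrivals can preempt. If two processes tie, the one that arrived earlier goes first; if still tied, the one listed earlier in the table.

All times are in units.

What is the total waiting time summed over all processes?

Timeline: | 103 0-1 | 101 1-7 | 102 7-14 | 105 14-21 | 104 21-29 |
Completion: 101=7  102=14  103=1  104=29  105=21
Turnaround (C−A): 101=7  102=14  103=1  104=29  105=21
Waiting = turnaround − burst: 101=1, 102=7, 103=0, 104=21, 105=14
Total waiting = 1 + 7 + 0 + 21 + 14 = 43

43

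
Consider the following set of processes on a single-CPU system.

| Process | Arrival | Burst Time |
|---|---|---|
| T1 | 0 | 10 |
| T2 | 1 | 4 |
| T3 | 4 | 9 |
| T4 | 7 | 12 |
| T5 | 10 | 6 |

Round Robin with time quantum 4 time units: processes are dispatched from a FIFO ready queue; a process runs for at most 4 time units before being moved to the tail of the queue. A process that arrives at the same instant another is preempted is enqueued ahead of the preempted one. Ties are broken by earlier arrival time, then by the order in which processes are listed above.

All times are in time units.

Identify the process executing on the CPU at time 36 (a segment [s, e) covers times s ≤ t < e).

T3

Gantt: | T1 0-4 | T2 4-8 | T3 8-12 | T1 12-16 | T4 16-20 | T5 20-24 | T3 24-28 | T1 28-30 | T4 30-34 | T5 34-36 | T3 36-37 | T4 37-41 |
Completion: T1=30  T2=8  T3=37  T4=41  T5=36
Turnaround (C−A): T1=30  T2=7  T3=33  T4=34  T5=26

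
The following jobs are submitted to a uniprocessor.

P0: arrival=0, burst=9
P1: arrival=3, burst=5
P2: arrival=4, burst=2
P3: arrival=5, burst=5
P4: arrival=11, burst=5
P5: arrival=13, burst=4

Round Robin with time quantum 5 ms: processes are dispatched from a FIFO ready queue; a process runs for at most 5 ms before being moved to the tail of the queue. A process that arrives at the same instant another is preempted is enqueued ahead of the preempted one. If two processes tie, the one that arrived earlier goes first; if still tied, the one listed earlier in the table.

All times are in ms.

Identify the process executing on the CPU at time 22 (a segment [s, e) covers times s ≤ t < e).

Schedule: | P0 0-5 | P1 5-10 | P2 10-12 | P3 12-17 | P0 17-21 | P4 21-26 | P5 26-30 |
Completion: P0=21  P1=10  P2=12  P3=17  P4=26  P5=30
Turnaround (C−A): P0=21  P1=7  P2=8  P3=12  P4=15  P5=17

P4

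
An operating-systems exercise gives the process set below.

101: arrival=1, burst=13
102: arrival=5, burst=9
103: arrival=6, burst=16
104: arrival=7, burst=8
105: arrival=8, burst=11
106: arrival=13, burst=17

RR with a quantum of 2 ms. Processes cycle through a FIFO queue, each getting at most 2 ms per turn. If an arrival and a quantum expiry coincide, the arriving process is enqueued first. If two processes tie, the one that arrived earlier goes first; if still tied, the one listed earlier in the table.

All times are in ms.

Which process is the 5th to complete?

103

Schedule: | idle 0-1 | 101 1-5 | 102 5-7 | 101 7-9 | 103 9-11 | 104 11-13 | 102 13-15 | 105 15-17 | 101 17-19 | 103 19-21 | 106 21-23 | 104 23-25 | 102 25-27 | 105 27-29 | 101 29-31 | 103 31-33 | 106 33-35 | 104 35-37 | 102 37-39 | 105 39-41 | 101 41-43 | 103 43-45 | 106 45-47 | 104 47-49 | 102 49-50 | 105 50-52 | 101 52-53 | 103 53-55 | 106 55-57 | 105 57-59 | 103 59-61 | 106 61-63 | 105 63-64 | 103 64-66 | 106 66-68 | 103 68-70 | 106 70-75 |
Completion: 101=53  102=50  103=70  104=49  105=64  106=75
Turnaround (C−A): 101=52  102=45  103=64  104=42  105=56  106=62
Finish order: 104 → 102 → 101 → 105 → 103 → 106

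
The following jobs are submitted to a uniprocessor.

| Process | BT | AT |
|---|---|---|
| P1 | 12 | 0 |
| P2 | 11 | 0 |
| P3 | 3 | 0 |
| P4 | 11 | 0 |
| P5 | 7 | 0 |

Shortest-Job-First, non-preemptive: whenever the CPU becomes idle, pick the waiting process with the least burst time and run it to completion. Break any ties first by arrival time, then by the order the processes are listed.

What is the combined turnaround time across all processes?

110

Schedule: | P3 0-3 | P5 3-10 | P2 10-21 | P4 21-32 | P1 32-44 |
Completion: P1=44  P2=21  P3=3  P4=32  P5=10
Turnaround (C−A): P1=44  P2=21  P3=3  P4=32  P5=10
Turnaround = completion − arrival: P1=44, P2=21, P3=3, P4=32, P5=10
Total turnaround = 44 + 21 + 3 + 32 + 10 = 110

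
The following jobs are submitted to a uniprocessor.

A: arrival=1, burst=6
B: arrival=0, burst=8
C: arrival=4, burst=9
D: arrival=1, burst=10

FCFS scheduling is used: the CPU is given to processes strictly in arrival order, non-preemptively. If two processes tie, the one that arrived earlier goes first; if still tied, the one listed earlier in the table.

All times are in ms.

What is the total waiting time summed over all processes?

40

Gantt: | B 0-8 | A 8-14 | D 14-24 | C 24-33 |
Completion: A=14  B=8  C=33  D=24
Turnaround (C−A): A=13  B=8  C=29  D=23
Waiting = turnaround − burst: A=7, B=0, C=20, D=13
Total waiting = 7 + 0 + 20 + 13 = 40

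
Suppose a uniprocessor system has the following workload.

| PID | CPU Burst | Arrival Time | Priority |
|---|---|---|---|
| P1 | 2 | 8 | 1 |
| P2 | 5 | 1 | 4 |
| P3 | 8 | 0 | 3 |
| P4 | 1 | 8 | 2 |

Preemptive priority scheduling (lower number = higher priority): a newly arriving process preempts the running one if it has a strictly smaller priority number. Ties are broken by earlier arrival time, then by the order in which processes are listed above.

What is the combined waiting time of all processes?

Schedule: | P3 0-8 | P1 8-10 | P4 10-11 | P2 11-16 |
Completion: P1=10  P2=16  P3=8  P4=11
Turnaround (C−A): P1=2  P2=15  P3=8  P4=3
Waiting = turnaround − burst: P1=0, P2=10, P3=0, P4=2
Total waiting = 0 + 10 + 0 + 2 = 12

12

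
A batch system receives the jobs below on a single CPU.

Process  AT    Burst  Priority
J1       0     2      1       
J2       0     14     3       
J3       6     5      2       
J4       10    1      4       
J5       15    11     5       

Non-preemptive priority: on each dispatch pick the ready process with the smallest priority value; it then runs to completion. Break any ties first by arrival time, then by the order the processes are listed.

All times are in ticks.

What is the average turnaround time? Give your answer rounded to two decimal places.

Schedule: | J1 0-2 | J2 2-16 | J3 16-21 | J4 21-22 | J5 22-33 |
Completion: J1=2  J2=16  J3=21  J4=22  J5=33
Turnaround times: J1=2, J2=16, J3=15, J4=12, J5=18
Average turnaround = (2+16+15+12+18) / 5 = 63/5 = 12.60

12.60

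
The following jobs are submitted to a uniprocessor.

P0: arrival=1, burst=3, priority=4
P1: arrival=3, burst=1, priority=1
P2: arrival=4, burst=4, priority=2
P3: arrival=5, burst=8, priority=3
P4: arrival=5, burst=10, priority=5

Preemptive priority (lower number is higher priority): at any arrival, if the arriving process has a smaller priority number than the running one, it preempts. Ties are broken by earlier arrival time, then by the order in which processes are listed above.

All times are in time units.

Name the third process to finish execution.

P3

Schedule: | idle 0-1 | P0 1-3 | P1 3-4 | P2 4-8 | P3 8-16 | P0 16-17 | P4 17-27 |
Completion: P0=17  P1=4  P2=8  P3=16  P4=27
Finish order: P1 → P2 → P3 → P0 → P4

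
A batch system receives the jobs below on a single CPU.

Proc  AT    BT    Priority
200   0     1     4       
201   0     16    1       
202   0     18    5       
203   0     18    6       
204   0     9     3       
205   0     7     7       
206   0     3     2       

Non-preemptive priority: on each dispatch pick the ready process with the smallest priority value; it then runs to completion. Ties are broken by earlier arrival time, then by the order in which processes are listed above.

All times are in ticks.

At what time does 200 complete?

29

Timeline: | 201 0-16 | 206 16-19 | 204 19-28 | 200 28-29 | 202 29-47 | 203 47-65 | 205 65-72 |
Completion: 200=29  201=16  202=47  203=65  204=28  205=72  206=19
Turnaround (C−A): 200=29  201=16  202=47  203=65  204=28  205=72  206=19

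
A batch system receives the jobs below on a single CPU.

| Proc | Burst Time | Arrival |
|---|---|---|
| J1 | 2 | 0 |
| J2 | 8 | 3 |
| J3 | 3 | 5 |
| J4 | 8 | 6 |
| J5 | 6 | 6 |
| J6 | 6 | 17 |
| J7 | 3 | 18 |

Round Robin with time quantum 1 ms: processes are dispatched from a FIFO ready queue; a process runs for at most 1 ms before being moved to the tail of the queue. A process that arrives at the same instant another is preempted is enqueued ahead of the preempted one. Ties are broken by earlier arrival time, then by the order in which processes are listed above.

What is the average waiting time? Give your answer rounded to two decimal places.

12.57

Schedule: | J1 0-2 | idle 2-3 | J2 3-5 | J3 5-6 | J2 6-7 | J4 7-8 | J5 8-9 | J3 9-10 | J2 10-11 | J4 11-12 | J5 12-13 | J3 13-14 | J2 14-15 | J4 15-16 | J5 16-17 | J2 17-18 | J4 18-19 | J6 19-20 | J5 20-21 | J7 21-22 | J2 22-23 | J4 23-24 | J6 24-25 | J5 25-26 | J7 26-27 | J2 27-28 | J4 28-29 | J6 29-30 | J5 30-31 | J7 31-32 | J4 32-33 | J6 33-34 | J4 34-35 | J6 35-37 |
Completion: J1=2  J2=28  J3=14  J4=35  J5=31  J6=37  J7=32
Turnaround (C−A): J1=2  J2=25  J3=9  J4=29  J5=25  J6=20  J7=14
Waiting times: J1=0, J2=17, J3=6, J4=21, J5=19, J6=14, J7=11
Average waiting = (0+17+6+21+19+14+11) / 7 = 88/7 = 12.57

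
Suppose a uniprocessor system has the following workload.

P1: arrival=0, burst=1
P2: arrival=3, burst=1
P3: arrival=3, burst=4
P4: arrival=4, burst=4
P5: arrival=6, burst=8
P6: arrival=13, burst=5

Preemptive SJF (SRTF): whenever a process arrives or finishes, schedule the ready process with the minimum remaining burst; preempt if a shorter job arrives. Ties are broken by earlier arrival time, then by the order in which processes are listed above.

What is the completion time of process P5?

Timeline: | P1 0-1 | idle 1-3 | P2 3-4 | P3 4-8 | P4 8-12 | P5 12-13 | P6 13-18 | P5 18-25 |
Completion: P1=1  P2=4  P3=8  P4=12  P5=25  P6=18

25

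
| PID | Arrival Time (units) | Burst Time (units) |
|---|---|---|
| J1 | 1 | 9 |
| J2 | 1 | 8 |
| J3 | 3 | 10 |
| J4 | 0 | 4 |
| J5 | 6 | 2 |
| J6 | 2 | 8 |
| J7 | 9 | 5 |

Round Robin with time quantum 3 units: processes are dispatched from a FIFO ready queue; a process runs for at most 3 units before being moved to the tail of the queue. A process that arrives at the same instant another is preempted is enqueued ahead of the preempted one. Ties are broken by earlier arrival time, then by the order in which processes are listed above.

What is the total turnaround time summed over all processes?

214

Timeline: | J4 0-3 | J1 3-6 | J2 6-9 | J6 9-12 | J3 12-15 | J4 15-16 | J5 16-18 | J1 18-21 | J7 21-24 | J2 24-27 | J6 27-30 | J3 30-33 | J1 33-36 | J7 36-38 | J2 38-40 | J6 40-42 | J3 42-46 |
Completion: J1=36  J2=40  J3=46  J4=16  J5=18  J6=42  J7=38
Turnaround = completion − arrival: J1=35, J2=39, J3=43, J4=16, J5=12, J6=40, J7=29
Total turnaround = 35 + 39 + 43 + 16 + 12 + 40 + 29 = 214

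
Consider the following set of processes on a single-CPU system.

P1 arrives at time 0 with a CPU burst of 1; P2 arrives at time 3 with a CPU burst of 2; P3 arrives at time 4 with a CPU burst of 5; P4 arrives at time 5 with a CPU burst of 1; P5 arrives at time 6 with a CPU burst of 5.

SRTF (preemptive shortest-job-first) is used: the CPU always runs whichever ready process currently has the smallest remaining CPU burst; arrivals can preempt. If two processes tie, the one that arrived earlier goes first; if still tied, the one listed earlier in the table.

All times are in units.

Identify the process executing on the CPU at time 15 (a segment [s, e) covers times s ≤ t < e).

Schedule: | P1 0-1 | idle 1-3 | P2 3-5 | P4 5-6 | P3 6-11 | P5 11-16 |
Completion: P1=1  P2=5  P3=11  P4=6  P5=16
Turnaround (C−A): P1=1  P2=2  P3=7  P4=1  P5=10

P5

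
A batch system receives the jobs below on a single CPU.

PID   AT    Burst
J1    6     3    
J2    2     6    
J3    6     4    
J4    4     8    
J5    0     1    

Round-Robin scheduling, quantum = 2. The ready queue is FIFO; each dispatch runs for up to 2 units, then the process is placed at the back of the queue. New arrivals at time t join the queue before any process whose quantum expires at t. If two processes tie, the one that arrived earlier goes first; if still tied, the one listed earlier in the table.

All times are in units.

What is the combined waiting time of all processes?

36

Gantt: | J5 0-1 | idle 1-2 | J2 2-4 | J4 4-6 | J2 6-8 | J1 8-10 | J3 10-12 | J4 12-14 | J2 14-16 | J1 16-17 | J3 17-19 | J4 19-23 |
Completion: J1=17  J2=16  J3=19  J4=23  J5=1
Turnaround (C−A): J1=11  J2=14  J3=13  J4=19  J5=1
Waiting = turnaround − burst: J1=8, J2=8, J3=9, J4=11, J5=0
Total waiting = 8 + 8 + 9 + 11 + 0 = 36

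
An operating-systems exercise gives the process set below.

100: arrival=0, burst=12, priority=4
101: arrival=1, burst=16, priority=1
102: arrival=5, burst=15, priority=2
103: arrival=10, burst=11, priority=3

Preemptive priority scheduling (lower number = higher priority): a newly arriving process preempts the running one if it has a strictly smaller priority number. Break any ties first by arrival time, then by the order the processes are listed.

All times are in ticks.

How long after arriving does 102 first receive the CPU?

12

Schedule: | 100 0-1 | 101 1-17 | 102 17-32 | 103 32-43 | 100 43-54 |
Completion: 100=54  101=17  102=32  103=43
Turnaround (C−A): 100=54  101=16  102=27  103=33
Response(102) = first start − arrival = 17 − 5 = 12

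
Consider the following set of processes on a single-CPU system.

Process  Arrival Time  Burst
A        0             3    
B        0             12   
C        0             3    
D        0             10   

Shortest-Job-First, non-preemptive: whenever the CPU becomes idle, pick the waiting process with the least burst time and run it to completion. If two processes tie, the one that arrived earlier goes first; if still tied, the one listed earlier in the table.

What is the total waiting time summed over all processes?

25

Timeline: | A 0-3 | C 3-6 | D 6-16 | B 16-28 |
Completion: A=3  B=28  C=6  D=16
Waiting = turnaround − burst: A=0, B=16, C=3, D=6
Total waiting = 0 + 16 + 3 + 6 = 25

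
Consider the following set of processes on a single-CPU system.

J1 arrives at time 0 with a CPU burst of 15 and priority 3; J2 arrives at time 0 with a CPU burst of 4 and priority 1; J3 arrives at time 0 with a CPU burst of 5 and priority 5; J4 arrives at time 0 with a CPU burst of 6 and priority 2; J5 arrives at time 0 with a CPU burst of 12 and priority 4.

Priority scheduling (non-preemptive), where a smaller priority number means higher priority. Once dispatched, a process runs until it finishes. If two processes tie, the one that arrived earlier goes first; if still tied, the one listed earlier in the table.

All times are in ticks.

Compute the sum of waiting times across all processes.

Timeline: | J2 0-4 | J4 4-10 | J1 10-25 | J5 25-37 | J3 37-42 |
Completion: J1=25  J2=4  J3=42  J4=10  J5=37
Turnaround (C−A): J1=25  J2=4  J3=42  J4=10  J5=37
Waiting = turnaround − burst: J1=10, J2=0, J3=37, J4=4, J5=25
Total waiting = 10 + 0 + 37 + 4 + 25 = 76

76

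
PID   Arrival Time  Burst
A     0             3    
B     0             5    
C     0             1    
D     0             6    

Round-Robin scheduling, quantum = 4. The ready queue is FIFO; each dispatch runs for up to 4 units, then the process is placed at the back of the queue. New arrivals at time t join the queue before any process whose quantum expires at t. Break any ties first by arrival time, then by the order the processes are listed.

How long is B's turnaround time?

Gantt: | A 0-3 | B 3-7 | C 7-8 | D 8-12 | B 12-13 | D 13-15 |
Completion: A=3  B=13  C=8  D=15
Turnaround(B) = completion − arrival = 13 − 0 = 13

13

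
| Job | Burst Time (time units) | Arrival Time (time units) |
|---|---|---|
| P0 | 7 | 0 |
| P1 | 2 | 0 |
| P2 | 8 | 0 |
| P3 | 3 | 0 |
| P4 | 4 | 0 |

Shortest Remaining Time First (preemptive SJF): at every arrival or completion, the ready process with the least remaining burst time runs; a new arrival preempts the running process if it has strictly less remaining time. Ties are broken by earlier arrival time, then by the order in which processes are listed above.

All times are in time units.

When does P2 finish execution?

Timeline: | P1 0-2 | P3 2-5 | P4 5-9 | P0 9-16 | P2 16-24 |
Completion: P0=16  P1=2  P2=24  P3=5  P4=9

24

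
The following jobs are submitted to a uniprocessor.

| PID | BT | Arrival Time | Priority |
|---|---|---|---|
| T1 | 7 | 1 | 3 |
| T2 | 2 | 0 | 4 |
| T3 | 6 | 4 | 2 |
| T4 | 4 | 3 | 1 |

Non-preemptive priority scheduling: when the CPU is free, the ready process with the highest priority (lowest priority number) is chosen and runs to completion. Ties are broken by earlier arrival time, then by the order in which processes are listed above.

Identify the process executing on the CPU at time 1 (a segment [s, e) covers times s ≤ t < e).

T2

Schedule: | T2 0-2 | T1 2-9 | T4 9-13 | T3 13-19 |
Completion: T1=9  T2=2  T3=19  T4=13
Turnaround (C−A): T1=8  T2=2  T3=15  T4=10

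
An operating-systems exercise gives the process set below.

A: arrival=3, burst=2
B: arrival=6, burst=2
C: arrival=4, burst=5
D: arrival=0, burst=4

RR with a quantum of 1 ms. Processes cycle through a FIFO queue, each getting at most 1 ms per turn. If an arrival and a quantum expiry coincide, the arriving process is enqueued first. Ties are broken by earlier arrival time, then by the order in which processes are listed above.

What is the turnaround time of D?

Timeline: | D 0-3 | A 3-4 | D 4-5 | C 5-6 | A 6-7 | B 7-8 | C 8-9 | B 9-10 | C 10-13 |
Completion: A=7  B=10  C=13  D=5
Turnaround(D) = completion − arrival = 5 − 0 = 5

5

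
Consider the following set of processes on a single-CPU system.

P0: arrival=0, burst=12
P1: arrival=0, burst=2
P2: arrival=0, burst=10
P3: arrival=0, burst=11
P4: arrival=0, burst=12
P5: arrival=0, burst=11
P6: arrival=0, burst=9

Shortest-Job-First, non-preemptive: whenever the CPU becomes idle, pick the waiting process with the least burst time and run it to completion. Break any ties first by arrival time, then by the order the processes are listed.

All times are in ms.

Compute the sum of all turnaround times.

231

Gantt: | P1 0-2 | P6 2-11 | P2 11-21 | P3 21-32 | P5 32-43 | P0 43-55 | P4 55-67 |
Completion: P0=55  P1=2  P2=21  P3=32  P4=67  P5=43  P6=11
Turnaround = completion − arrival: P0=55, P1=2, P2=21, P3=32, P4=67, P5=43, P6=11
Total turnaround = 55 + 2 + 21 + 32 + 67 + 43 + 11 = 231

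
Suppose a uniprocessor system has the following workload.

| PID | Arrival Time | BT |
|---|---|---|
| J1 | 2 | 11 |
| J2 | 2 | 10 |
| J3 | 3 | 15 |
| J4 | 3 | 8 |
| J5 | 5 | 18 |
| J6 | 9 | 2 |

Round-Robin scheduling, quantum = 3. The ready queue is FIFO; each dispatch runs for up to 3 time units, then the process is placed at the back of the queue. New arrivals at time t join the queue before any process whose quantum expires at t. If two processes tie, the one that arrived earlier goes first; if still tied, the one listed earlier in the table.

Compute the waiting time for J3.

42

Schedule: | idle 0-2 | J1 2-5 | J2 5-8 | J3 8-11 | J4 11-14 | J5 14-17 | J1 17-20 | J2 20-23 | J6 23-25 | J3 25-28 | J4 28-31 | J5 31-34 | J1 34-37 | J2 37-40 | J3 40-43 | J4 43-45 | J5 45-48 | J1 48-50 | J2 50-51 | J3 51-54 | J5 54-57 | J3 57-60 | J5 60-66 |
Completion: J1=50  J2=51  J3=60  J4=45  J5=66  J6=25
Waiting(J3) = turnaround − burst = 57 − 15 = 42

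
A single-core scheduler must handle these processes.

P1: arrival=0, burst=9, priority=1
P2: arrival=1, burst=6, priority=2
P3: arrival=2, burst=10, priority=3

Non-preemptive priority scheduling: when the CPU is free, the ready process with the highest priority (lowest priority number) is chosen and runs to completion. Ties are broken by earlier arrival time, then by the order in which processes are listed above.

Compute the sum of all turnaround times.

46

Gantt: | P1 0-9 | P2 9-15 | P3 15-25 |
Completion: P1=9  P2=15  P3=25
Turnaround = completion − arrival: P1=9, P2=14, P3=23
Total turnaround = 9 + 14 + 23 = 46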